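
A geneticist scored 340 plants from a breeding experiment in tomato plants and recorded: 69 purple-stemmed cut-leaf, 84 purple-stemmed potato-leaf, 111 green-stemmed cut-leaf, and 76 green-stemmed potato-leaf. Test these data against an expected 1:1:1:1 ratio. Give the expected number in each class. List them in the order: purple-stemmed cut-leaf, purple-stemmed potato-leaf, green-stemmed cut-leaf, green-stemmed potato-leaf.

85, 85, 85, 85

The 1:1:1:1 ratio has 4 parts, so with N = 340 the expected counts are:
  purple-stemmed cut-leaf: 340 × 1/4 = 85
  purple-stemmed potato-leaf: 340 × 1/4 = 85
  green-stemmed cut-leaf: 340 × 1/4 = 85
  green-stemmed potato-leaf: 340 × 1/4 = 85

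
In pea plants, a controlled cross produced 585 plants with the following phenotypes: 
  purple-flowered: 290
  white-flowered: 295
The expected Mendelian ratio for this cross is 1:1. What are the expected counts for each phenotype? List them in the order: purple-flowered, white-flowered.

292.5, 292.5

Expected counts for N = 585 under a 1:1 ratio (total parts = 2):
  purple-flowered: 585 × 1/2 = 292.5
  white-flowered: 585 × 1/2 = 292.5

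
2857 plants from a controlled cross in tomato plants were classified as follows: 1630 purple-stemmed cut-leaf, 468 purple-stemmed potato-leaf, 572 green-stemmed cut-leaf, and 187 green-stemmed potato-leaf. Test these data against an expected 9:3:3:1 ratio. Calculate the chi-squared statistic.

11.740

The 9:3:3:1 ratio has 16 parts, so with N = 2857 the expected counts are:
  purple-stemmed cut-leaf: 2857 × 9/16 = 1607.0625
  purple-stemmed potato-leaf: 2857 × 3/16 = 535.6875
  green-stemmed cut-leaf: 2857 × 3/16 = 535.6875
  green-stemmed potato-leaf: 2857 × 1/16 = 178.5625
χ² = Σ (O − E)² / E
  purple-stemmed cut-leaf: (1630 − 1607.0625)² / 1607.0625 = 0.3274
  purple-stemmed potato-leaf: (468 − 535.6875)² / 535.6875 = 8.5527
  green-stemmed cut-leaf: (572 − 535.6875)² / 535.6875 = 2.4615
  green-stemmed potato-leaf: (187 − 178.5625)² / 178.5625 = 0.3987
χ² = 0.3274 + 8.5527 + 2.4615 + 0.3987 = 11.7403 ≈ 11.740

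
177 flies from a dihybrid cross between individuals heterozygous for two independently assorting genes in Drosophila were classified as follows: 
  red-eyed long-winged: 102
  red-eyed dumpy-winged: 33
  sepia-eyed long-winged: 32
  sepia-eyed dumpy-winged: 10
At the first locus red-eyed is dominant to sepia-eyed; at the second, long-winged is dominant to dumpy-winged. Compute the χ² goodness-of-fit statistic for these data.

0.205

A dihybrid F₂ with independent assortment and complete dominance at both loci gives a 9:3:3:1 phenotypic ratio.
Total ratio parts = 16. Expected numbers out of 177:
  red-eyed long-winged: 177 × 9/16 = 99.5625
  red-eyed dumpy-winged: 177 × 3/16 = 33.1875
  sepia-eyed long-winged: 177 × 3/16 = 33.1875
  sepia-eyed dumpy-winged: 177 × 1/16 = 11.0625
χ² = Σ (O − E)² / E
  red-eyed long-winged: (102 − 99.5625)² / 99.5625 = 0.0597
  red-eyed dumpy-winged: (33 − 33.1875)² / 33.1875 = 0.0011
  sepia-eyed long-winged: (32 − 33.1875)² / 33.1875 = 0.0425
  sepia-eyed dumpy-winged: (10 − 11.0625)² / 11.0625 = 0.1020
χ² = 0.0597 + 0.0011 + 0.0425 + 0.1020 = 0.2053 ≈ 0.205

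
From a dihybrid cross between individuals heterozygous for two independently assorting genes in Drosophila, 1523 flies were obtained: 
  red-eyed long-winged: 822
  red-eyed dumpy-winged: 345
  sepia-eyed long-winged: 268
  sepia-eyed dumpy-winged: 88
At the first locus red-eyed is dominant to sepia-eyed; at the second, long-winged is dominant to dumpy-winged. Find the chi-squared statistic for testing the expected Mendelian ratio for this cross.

15.399

A dihybrid F₂ with independent assortment and complete dominance at both loci gives a 9:3:3:1 phenotypic ratio.
Expected counts for N = 1523 under a 9:3:3:1 ratio (total parts = 16):
  red-eyed long-winged: 1523 × 9/16 = 856.6875
  red-eyed dumpy-winged: 1523 × 3/16 = 285.5625
  sepia-eyed long-winged: 1523 × 3/16 = 285.5625
  sepia-eyed dumpy-winged: 1523 × 1/16 = 95.1875
χ² = Σ (O − E)² / E
  red-eyed long-winged: (822 − 856.6875)² / 856.6875 = 1.4045
  red-eyed dumpy-winged: (345 − 285.5625)² / 285.5625 = 12.3714
  sepia-eyed long-winged: (268 − 285.5625)² / 285.5625 = 1.0801
  sepia-eyed dumpy-winged: (88 − 95.1875)² / 95.1875 = 0.5427
χ² = 1.4045 + 12.3714 + 1.0801 + 0.5427 = 15.3987 ≈ 15.399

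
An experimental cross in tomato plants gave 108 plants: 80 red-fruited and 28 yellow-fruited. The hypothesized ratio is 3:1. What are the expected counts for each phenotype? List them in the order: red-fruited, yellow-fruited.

Expected counts for N = 108 under a 3:1 ratio (total parts = 4):
  red-fruited: 108 × 3/4 = 81
  yellow-fruited: 108 × 1/4 = 27

81, 27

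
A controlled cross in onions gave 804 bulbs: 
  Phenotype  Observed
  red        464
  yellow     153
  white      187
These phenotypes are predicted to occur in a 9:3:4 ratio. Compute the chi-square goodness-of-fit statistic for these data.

Under the 9:3:4 hypothesis (Σ ratio = 16, N = 804):
  red: 804 × 9/16 = 452.25
  yellow: 804 × 3/16 = 150.75
  white: 804 × 4/16 = 201
χ² = Σ (O − E)² / E
  red: (464 − 452.25)² / 452.25 = 0.3053
  yellow: (153 − 150.75)² / 150.75 = 0.0336
  white: (187 − 201)² / 201 = 0.9751
χ² = 0.3053 + 0.0336 + 0.9751 = 1.314

1.314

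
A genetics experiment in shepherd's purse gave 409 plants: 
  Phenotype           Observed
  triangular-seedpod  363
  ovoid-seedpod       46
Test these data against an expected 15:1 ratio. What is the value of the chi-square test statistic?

The 15:1 ratio has 16 parts, so with N = 409 the expected counts are:
  triangular-seedpod: 409 × 15/16 = 383.4375
  ovoid-seedpod: 409 × 1/16 = 25.5625
χ² = Σ (O − E)² / E
  triangular-seedpod: (363 − 383.4375)² / 383.4375 = 1.0893
  ovoid-seedpod: (46 − 25.5625)² / 25.5625 = 16.3400
χ² = 1.0893 + 16.3400 = 17.4293 ≈ 17.429

17.429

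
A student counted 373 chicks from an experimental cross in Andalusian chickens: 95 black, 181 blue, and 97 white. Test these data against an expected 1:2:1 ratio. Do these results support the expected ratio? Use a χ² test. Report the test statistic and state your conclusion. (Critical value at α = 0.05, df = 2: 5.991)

Expected counts for N = 373 under a 1:2:1 ratio (total parts = 4):
  black: 373 × 1/4 = 93.25
  blue: 373 × 2/4 = 186.5
  white: 373 × 1/4 = 93.25
χ² = Σ (O − E)² / E
  black: (95 − 93.25)² / 93.25 = 0.0328
  blue: (181 − 186.5)² / 186.5 = 0.1622
  white: (97 − 93.25)² / 93.25 = 0.1508
χ² = 0.0328 + 0.1622 + 0.1508 = 0.3458 ≈ 0.346
Degrees of freedom = 3 − 1 = 2; critical value at α = 0.05 is 5.991.
Since 0.346 < 5.991, we fail to reject the null hypothesis — the data are consistent with the 1:2:1 ratio.

0.346; consistent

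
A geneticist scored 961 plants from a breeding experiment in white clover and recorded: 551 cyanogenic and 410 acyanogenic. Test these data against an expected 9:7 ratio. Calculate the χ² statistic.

Under the 9:7 hypothesis (Σ ratio = 16, N = 961):
  cyanogenic: 961 × 9/16 = 540.5625
  acyanogenic: 961 × 7/16 = 420.4375
χ² = Σ (O − E)² / E
  cyanogenic: (551 − 540.5625)² / 540.5625 = 0.2015
  acyanogenic: (410 − 420.4375)² / 420.4375 = 0.2591
χ² = 0.2015 + 0.2591 = 0.4606 ≈ 0.461

0.461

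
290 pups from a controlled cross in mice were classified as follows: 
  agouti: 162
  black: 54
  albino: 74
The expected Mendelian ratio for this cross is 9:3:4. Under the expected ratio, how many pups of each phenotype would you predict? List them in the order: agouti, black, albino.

Total ratio parts = 16. Expected numbers out of 290:
  agouti: 290 × 9/16 = 163.125
  black: 290 × 3/16 = 54.375
  albino: 290 × 4/16 = 72.5

163.125, 54.375, 72.5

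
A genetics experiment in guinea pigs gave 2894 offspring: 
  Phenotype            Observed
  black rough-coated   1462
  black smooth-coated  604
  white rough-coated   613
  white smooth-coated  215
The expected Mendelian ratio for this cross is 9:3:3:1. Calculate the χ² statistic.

39.410

Total ratio parts = 16. Expected numbers out of 2894:
  black rough-coated: 2894 × 9/16 = 1627.875
  black smooth-coated: 2894 × 3/16 = 542.625
  white rough-coated: 2894 × 3/16 = 542.625
  white smooth-coated: 2894 × 1/16 = 180.875
χ² = Σ (O − E)² / E
  black rough-coated: (1462 − 1627.875)² / 1627.875 = 16.9021
  black smooth-coated: (604 − 542.625)² / 542.625 = 6.9420
  white rough-coated: (613 − 542.625)² / 542.625 = 9.1272
  white smooth-coated: (215 − 180.875)² / 180.875 = 6.4382
χ² = 16.9021 + 6.9420 + 9.1272 + 6.4382 = 39.4095 ≈ 39.410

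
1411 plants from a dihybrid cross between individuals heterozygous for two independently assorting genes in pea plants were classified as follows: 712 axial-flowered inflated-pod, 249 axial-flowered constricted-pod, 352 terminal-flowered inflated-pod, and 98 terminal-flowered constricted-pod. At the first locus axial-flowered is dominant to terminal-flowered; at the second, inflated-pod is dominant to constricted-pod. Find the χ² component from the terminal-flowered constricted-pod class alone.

A dihybrid F₂ with independent assortment and complete dominance at both loci gives a 9:3:3:1 phenotypic ratio.
Under the 9:3:3:1 hypothesis (Σ ratio = 16, N = 1411):
  axial-flowered inflated-pod: 1411 × 9/16 = 793.6875
  axial-flowered constricted-pod: 1411 × 3/16 = 264.5625
  terminal-flowered inflated-pod: 1411 × 3/16 = 264.5625
  terminal-flowered constricted-pod: 1411 × 1/16 = 88.1875
Contribution of terminal-flowered constricted-pod: (98 − 88.1875)² / 88.1875 = 1.0918

1.092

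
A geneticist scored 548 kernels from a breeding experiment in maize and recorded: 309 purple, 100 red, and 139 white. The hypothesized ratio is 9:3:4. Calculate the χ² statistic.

0.105

The 9:3:4 ratio has 16 parts, so with N = 548 the expected counts are:
  purple: 548 × 9/16 = 308.25
  red: 548 × 3/16 = 102.75
  white: 548 × 4/16 = 137
χ² = Σ (O − E)² / E
  purple: (309 − 308.25)² / 308.25 = 0.0018
  red: (100 − 102.75)² / 102.75 = 0.0736
  white: (139 − 137)² / 137 = 0.0292
χ² = 0.0018 + 0.0736 + 0.0292 = 0.1046 ≈ 0.105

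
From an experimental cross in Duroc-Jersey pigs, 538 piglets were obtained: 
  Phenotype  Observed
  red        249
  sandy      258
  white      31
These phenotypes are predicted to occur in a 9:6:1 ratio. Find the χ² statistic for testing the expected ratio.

25.390

Expected counts for N = 538 under a 9:6:1 ratio (total parts = 16):
  red: 538 × 9/16 = 302.625
  sandy: 538 × 6/16 = 201.75
  white: 538 × 1/16 = 33.625
χ² = Σ (O − E)² / E
  red: (249 − 302.625)² / 302.625 = 9.5023
  sandy: (258 − 201.75)² / 201.75 = 15.6831
  white: (31 − 33.625)² / 33.625 = 0.2049
χ² = 9.5023 + 15.6831 + 0.2049 = 25.3903 ≈ 25.390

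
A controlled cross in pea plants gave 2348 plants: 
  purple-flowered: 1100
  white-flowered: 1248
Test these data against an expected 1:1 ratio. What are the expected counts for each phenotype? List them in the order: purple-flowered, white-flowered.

1174, 1174

Total ratio parts = 2. Expected numbers out of 2348:
  purple-flowered: 2348 × 1/2 = 1174
  white-flowered: 2348 × 1/2 = 1174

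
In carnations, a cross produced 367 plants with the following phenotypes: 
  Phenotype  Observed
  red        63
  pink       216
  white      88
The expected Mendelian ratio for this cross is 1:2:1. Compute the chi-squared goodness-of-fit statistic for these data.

14.918

Under the 1:2:1 hypothesis (Σ ratio = 4, N = 367):
  red: 367 × 1/4 = 91.75
  pink: 367 × 2/4 = 183.5
  white: 367 × 1/4 = 91.75
χ² = Σ (O − E)² / E
  red: (63 − 91.75)² / 91.75 = 9.0089
  pink: (216 − 183.5)² / 183.5 = 5.7561
  white: (88 − 91.75)² / 91.75 = 0.1533
χ² = 9.0089 + 5.7561 + 0.1533 = 14.9183 ≈ 14.918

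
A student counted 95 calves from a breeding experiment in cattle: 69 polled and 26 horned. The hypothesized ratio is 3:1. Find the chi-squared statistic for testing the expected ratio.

0.284

Total ratio parts = 4. Expected numbers out of 95:
  polled: 95 × 3/4 = 71.25
  horned: 95 × 1/4 = 23.75
χ² = Σ (O − E)² / E
  polled: (69 − 71.25)² / 71.25 = 0.0711
  horned: (26 − 23.75)² / 23.75 = 0.2132
χ² = 0.0711 + 0.2132 = 0.2843 ≈ 0.284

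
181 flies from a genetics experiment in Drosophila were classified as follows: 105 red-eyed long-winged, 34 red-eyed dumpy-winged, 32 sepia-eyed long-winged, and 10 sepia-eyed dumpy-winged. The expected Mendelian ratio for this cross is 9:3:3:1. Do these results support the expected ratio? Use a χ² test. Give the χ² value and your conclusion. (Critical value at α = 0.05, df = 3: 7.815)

Under the 9:3:3:1 hypothesis (Σ ratio = 16, N = 181):
  red-eyed long-winged: 181 × 9/16 = 101.8125
  red-eyed dumpy-winged: 181 × 3/16 = 33.9375
  sepia-eyed long-winged: 181 × 3/16 = 33.9375
  sepia-eyed dumpy-winged: 181 × 1/16 = 11.3125
χ² = Σ (O − E)² / E
  red-eyed long-winged: (105 − 101.8125)² / 101.8125 = 0.0998
  red-eyed dumpy-winged: (34 − 33.9375)² / 33.9375 = 0.0001
  sepia-eyed long-winged: (32 − 33.9375)² / 33.9375 = 0.1106
  sepia-eyed dumpy-winged: (10 − 11.3125)² / 11.3125 = 0.1523
χ² = 0.0998 + 0.0001 + 0.1106 + 0.1523 = 0.3628 ≈ 0.363
Degrees of freedom = 4 − 1 = 3; critical value at α = 0.05 is 7.815.
Since 0.363 < 7.815, we fail to reject the null hypothesis — the data are consistent with the 9:3:3:1 ratio.

0.363; consistent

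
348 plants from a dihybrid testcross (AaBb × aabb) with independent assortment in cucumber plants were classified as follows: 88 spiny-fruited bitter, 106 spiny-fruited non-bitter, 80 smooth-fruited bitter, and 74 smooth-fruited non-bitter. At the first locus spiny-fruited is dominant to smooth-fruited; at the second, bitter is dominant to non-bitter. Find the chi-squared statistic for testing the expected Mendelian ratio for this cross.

A dihybrid testcross with independent assortment gives a 1:1:1:1 ratio.
The 1:1:1:1 ratio has 4 parts, so with N = 348 the expected counts are:
  spiny-fruited bitter: 348 × 1/4 = 87
  spiny-fruited non-bitter: 348 × 1/4 = 87
  smooth-fruited bitter: 348 × 1/4 = 87
  smooth-fruited non-bitter: 348 × 1/4 = 87
χ² = Σ (O − E)² / E
  spiny-fruited bitter: (88 − 87)² / 87 = 0.0115
  spiny-fruited non-bitter: (106 − 87)² / 87 = 4.1494
  smooth-fruited bitter: (80 − 87)² / 87 = 0.5632
  smooth-fruited non-bitter: (74 − 87)² / 87 = 1.9425
χ² = 0.0115 + 4.1494 + 0.5632 + 1.9425 = 6.6666 ≈ 6.667

6.667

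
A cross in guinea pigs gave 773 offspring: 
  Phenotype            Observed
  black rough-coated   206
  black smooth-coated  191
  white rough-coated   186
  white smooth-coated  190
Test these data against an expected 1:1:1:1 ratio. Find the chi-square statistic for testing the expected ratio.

1.194

Expected counts for N = 773 under a 1:1:1:1 ratio (total parts = 4):
  black rough-coated: 773 × 1/4 = 193.25
  black smooth-coated: 773 × 1/4 = 193.25
  white rough-coated: 773 × 1/4 = 193.25
  white smooth-coated: 773 × 1/4 = 193.25
χ² = Σ (O − E)² / E
  black rough-coated: (206 − 193.25)² / 193.25 = 0.8412
  black smooth-coated: (191 − 193.25)² / 193.25 = 0.0262
  white rough-coated: (186 − 193.25)² / 193.25 = 0.2720
  white smooth-coated: (190 − 193.25)² / 193.25 = 0.0547
χ² = 0.8412 + 0.0262 + 0.2720 + 0.0547 = 1.1941 ≈ 1.194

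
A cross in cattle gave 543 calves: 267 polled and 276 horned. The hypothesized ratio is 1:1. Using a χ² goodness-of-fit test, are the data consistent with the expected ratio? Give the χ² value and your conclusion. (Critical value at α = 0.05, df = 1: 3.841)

Under the 1:1 hypothesis (Σ ratio = 2, N = 543):
  polled: 543 × 1/2 = 271.5
  horned: 543 × 1/2 = 271.5
χ² = Σ (O − E)² / E
  polled: (267 − 271.5)² / 271.5 = 0.0746
  horned: (276 − 271.5)² / 271.5 = 0.0746
χ² = 0.0746 + 0.0746 = 0.1492 ≈ 0.149
Degrees of freedom = 2 − 1 = 1; critical value at α = 0.05 is 3.841.
Since 0.149 < 3.841, we fail to reject the null hypothesis — the data are consistent with the 1:1 ratio.

0.149; consistent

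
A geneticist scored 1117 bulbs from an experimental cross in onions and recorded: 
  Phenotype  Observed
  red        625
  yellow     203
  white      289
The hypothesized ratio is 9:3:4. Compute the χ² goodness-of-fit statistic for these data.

The 9:3:4 ratio has 16 parts, so with N = 1117 the expected counts are:
  red: 1117 × 9/16 = 628.3125
  yellow: 1117 × 3/16 = 209.4375
  white: 1117 × 4/16 = 279.25
χ² = Σ (O − E)² / E
  red: (625 − 628.3125)² / 628.3125 = 0.0175
  yellow: (203 − 209.4375)² / 209.4375 = 0.1979
  white: (289 − 279.25)² / 279.25 = 0.3404
χ² = 0.0175 + 0.1979 + 0.3404 = 0.5558 ≈ 0.556

0.556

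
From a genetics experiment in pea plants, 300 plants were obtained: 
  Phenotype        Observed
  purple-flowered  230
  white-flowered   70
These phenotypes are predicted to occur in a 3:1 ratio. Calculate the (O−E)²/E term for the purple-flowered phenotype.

0.111

The 3:1 ratio has 4 parts, so with N = 300 the expected counts are:
  purple-flowered: 300 × 3/4 = 225
  white-flowered: 300 × 1/4 = 75
Contribution of purple-flowered: (230 − 225)² / 225 = 0.1111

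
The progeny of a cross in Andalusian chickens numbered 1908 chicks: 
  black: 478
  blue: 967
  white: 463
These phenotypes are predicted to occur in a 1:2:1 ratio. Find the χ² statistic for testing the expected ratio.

0.590

Expected counts for N = 1908 under a 1:2:1 ratio (total parts = 4):
  black: 1908 × 1/4 = 477
  blue: 1908 × 2/4 = 954
  white: 1908 × 1/4 = 477
χ² = Σ (O − E)² / E
  black: (478 − 477)² / 477 = 0.0021
  blue: (967 − 954)² / 954 = 0.1771
  white: (463 − 477)² / 477 = 0.4109
χ² = 0.0021 + 0.1771 + 0.4109 = 0.5901 ≈ 0.590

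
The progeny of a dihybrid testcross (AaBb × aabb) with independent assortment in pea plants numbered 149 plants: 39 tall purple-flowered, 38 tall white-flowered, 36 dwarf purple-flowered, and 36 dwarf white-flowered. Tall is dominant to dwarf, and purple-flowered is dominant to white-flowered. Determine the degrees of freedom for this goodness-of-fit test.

3

A dihybrid testcross with independent assortment gives a 1:1:1:1 ratio.
A goodness-of-fit test with 4 phenotype classes has df = 4 − 1 = 3.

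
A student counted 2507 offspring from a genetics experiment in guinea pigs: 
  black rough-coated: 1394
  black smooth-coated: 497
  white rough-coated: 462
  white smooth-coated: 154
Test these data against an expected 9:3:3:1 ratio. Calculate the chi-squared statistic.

The 9:3:3:1 ratio has 16 parts, so with N = 2507 the expected counts are:
  black rough-coated: 2507 × 9/16 = 1410.1875
  black smooth-coated: 2507 × 3/16 = 470.0625
  white rough-coated: 2507 × 3/16 = 470.0625
  white smooth-coated: 2507 × 1/16 = 156.6875
χ² = Σ (O − E)² / E
  black rough-coated: (1394 − 1410.1875)² / 1410.1875 = 0.1858
  black smooth-coated: (497 − 470.0625)² / 470.0625 = 1.5437
  white rough-coated: (462 − 470.0625)² / 470.0625 = 0.1383
  white smooth-coated: (154 − 156.6875)² / 156.6875 = 0.0461
χ² = 0.1858 + 1.5437 + 0.1383 + 0.0461 = 1.9139 ≈ 1.914

1.914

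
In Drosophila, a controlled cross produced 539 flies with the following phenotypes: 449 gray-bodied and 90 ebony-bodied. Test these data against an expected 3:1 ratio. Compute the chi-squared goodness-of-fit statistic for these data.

Expected counts for N = 539 under a 3:1 ratio (total parts = 4):
  gray-bodied: 539 × 3/4 = 404.25
  ebony-bodied: 539 × 1/4 = 134.75
χ² = Σ (O − E)² / E
  gray-bodied: (449 − 404.25)² / 404.25 = 4.9538
  ebony-bodied: (90 − 134.75)² / 134.75 = 14.8613
χ² = 4.9538 + 14.8613 = 19.8151 ≈ 19.815

19.815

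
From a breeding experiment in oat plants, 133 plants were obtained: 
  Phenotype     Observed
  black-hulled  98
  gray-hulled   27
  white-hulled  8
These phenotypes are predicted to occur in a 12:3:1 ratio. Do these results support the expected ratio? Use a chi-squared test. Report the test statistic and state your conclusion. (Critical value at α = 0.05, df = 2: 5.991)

Total ratio parts = 16. Expected numbers out of 133:
  black-hulled: 133 × 12/16 = 99.75
  gray-hulled: 133 × 3/16 = 24.9375
  white-hulled: 133 × 1/16 = 8.3125
χ² = Σ (O − E)² / E
  black-hulled: (98 − 99.75)² / 99.75 = 0.0307
  gray-hulled: (27 − 24.9375)² / 24.9375 = 0.1706
  white-hulled: (8 − 8.3125)² / 8.3125 = 0.0117
χ² = 0.0307 + 0.1706 + 0.0117 = 0.213
Degrees of freedom = 3 − 1 = 2; critical value at α = 0.05 is 5.991.
Since 0.213 < 5.991, we fail to reject the null hypothesis — the data are consistent with the 12:3:1 ratio.

0.213; consistent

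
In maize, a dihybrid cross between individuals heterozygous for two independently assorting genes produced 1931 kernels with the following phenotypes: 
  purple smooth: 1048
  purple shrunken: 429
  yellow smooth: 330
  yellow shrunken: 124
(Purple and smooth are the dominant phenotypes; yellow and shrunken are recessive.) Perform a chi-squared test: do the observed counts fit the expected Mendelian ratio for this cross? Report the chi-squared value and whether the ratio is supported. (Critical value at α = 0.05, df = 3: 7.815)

A dihybrid F₂ with independent assortment and complete dominance at both loci gives a 9:3:3:1 phenotypic ratio.
Total ratio parts = 16. Expected numbers out of 1931:
  purple smooth: 1931 × 9/16 = 1086.1875
  purple shrunken: 1931 × 3/16 = 362.0625
  yellow smooth: 1931 × 3/16 = 362.0625
  yellow shrunken: 1931 × 1/16 = 120.6875
χ² = Σ (O − E)² / E
  purple smooth: (1048 − 1086.1875)² / 1086.1875 = 1.3426
  purple shrunken: (429 − 362.0625)² / 362.0625 = 12.3753
  yellow smooth: (330 − 362.0625)² / 362.0625 = 2.8393
  yellow shrunken: (124 − 120.6875)² / 120.6875 = 0.0909
χ² = 1.3426 + 12.3753 + 2.8393 + 0.0909 = 16.6481 ≈ 16.648
Degrees of freedom = 4 − 1 = 3; critical value at α = 0.05 is 7.815.
Since 16.648 > 7.815, we reject the null hypothesis — the data do not fit the 9:3:3:1 ratio.

16.648; not consistent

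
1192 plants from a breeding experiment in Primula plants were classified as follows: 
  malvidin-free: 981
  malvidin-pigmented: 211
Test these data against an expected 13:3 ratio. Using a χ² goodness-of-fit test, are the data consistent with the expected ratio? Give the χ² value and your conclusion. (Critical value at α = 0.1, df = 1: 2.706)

Total ratio parts = 16. Expected numbers out of 1192:
  malvidin-free: 1192 × 13/16 = 968.5
  malvidin-pigmented: 1192 × 3/16 = 223.5
χ² = Σ (O − E)² / E
  malvidin-free: (981 − 968.5)² / 968.5 = 0.1613
  malvidin-pigmented: (211 − 223.5)² / 223.5 = 0.6991
χ² = 0.1613 + 0.6991 = 0.8604 ≈ 0.860
Degrees of freedom = 2 − 1 = 1; critical value at α = 0.1 is 2.706.
Since 0.860 < 2.706, we fail to reject the null hypothesis — the data are consistent with the 13:3 ratio.

0.860; consistent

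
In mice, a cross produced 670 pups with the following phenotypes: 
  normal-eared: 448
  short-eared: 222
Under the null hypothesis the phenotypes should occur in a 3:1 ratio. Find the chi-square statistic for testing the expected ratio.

23.644

Under the 3:1 hypothesis (Σ ratio = 4, N = 670):
  normal-eared: 670 × 3/4 = 502.5
  short-eared: 670 × 1/4 = 167.5
χ² = Σ (O − E)² / E
  normal-eared: (448 − 502.5)² / 502.5 = 5.9109
  short-eared: (222 − 167.5)² / 167.5 = 17.7328
χ² = 5.9109 + 17.7328 = 23.6437 ≈ 23.644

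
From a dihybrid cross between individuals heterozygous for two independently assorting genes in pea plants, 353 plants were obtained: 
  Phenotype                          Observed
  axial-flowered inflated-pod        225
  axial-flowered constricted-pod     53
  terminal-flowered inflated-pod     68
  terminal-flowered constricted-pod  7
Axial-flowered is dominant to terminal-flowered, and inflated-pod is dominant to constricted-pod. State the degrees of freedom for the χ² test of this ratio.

3

A dihybrid F₂ with independent assortment and complete dominance at both loci gives a 9:3:3:1 phenotypic ratio.
A goodness-of-fit test with 4 phenotype classes has df = 4 − 1 = 3.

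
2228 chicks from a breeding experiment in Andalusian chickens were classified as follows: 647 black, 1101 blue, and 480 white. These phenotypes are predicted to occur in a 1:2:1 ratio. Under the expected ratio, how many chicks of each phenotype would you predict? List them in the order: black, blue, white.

Expected counts for N = 2228 under a 1:2:1 ratio (total parts = 4):
  black: 2228 × 1/4 = 557
  blue: 2228 × 2/4 = 1114
  white: 2228 × 1/4 = 557

557, 1114, 557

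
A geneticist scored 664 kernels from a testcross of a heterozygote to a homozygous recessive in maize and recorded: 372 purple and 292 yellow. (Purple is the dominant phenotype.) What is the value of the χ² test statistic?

9.639

A testcross of a heterozygote (Aa × aa) gives a 1:1 phenotypic ratio.
Total ratio parts = 2. Expected numbers out of 664:
  purple: 664 × 1/2 = 332
  yellow: 664 × 1/2 = 332
χ² = Σ (O − E)² / E
  purple: (372 − 332)² / 332 = 4.8193
  yellow: (292 − 332)² / 332 = 4.8193
χ² = 4.8193 + 4.8193 = 9.6386 ≈ 9.639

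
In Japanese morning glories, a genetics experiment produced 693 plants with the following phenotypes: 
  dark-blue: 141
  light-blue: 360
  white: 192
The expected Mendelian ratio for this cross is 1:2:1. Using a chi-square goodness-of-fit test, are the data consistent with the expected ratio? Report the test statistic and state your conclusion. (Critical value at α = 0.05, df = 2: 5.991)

Under the 1:2:1 hypothesis (Σ ratio = 4, N = 693):
  dark-blue: 693 × 1/4 = 173.25
  light-blue: 693 × 2/4 = 346.5
  white: 693 × 1/4 = 173.25
χ² = Σ (O − E)² / E
  dark-blue: (141 − 173.25)² / 173.25 = 6.0032
  light-blue: (360 − 346.5)² / 346.5 = 0.5260
  white: (192 − 173.25)² / 173.25 = 2.0292
χ² = 6.0032 + 0.5260 + 2.0292 = 8.5584 ≈ 8.558
Degrees of freedom = 3 − 1 = 2; critical value at α = 0.05 is 5.991.
Since 8.558 > 5.991, we reject the null hypothesis — the data do not fit the 1:2:1 ratio.

8.558; not consistent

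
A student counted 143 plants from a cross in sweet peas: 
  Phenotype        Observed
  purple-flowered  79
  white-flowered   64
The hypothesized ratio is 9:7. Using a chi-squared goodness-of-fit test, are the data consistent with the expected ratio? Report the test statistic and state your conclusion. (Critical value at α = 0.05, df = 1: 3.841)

The 9:7 ratio has 16 parts, so with N = 143 the expected counts are:
  purple-flowered: 143 × 9/16 = 80.4375
  white-flowered: 143 × 7/16 = 62.5625
χ² = Σ (O − E)² / E
  purple-flowered: (79 − 80.4375)² / 80.4375 = 0.0257
  white-flowered: (64 − 62.5625)² / 62.5625 = 0.0330
χ² = 0.0257 + 0.0330 = 0.0587 ≈ 0.059
Degrees of freedom = 2 − 1 = 1; critical value at α = 0.05 is 3.841.
Since 0.059 < 3.841, we fail to reject the null hypothesis — the data are consistent with the 9:7 ratio.

0.059; consistent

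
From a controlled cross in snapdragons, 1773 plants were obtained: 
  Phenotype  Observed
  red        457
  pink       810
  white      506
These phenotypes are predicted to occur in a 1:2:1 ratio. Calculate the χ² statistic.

15.911

Expected counts for N = 1773 under a 1:2:1 ratio (total parts = 4):
  red: 1773 × 1/4 = 443.25
  pink: 1773 × 2/4 = 886.5
  white: 1773 × 1/4 = 443.25
χ² = Σ (O − E)² / E
  red: (457 − 443.25)² / 443.25 = 0.4265
  pink: (810 − 886.5)² / 886.5 = 6.6015
  white: (506 − 443.25)² / 443.25 = 8.8834
χ² = 0.4265 + 6.6015 + 8.8834 = 15.9114 ≈ 15.911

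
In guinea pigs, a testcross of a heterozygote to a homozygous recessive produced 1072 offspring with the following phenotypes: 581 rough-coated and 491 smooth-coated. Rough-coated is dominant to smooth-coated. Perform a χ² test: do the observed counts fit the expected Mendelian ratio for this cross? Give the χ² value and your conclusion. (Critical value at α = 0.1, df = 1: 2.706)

7.556; not consistent

A testcross of a heterozygote (Aa × aa) gives a 1:1 phenotypic ratio.
Total ratio parts = 2. Expected numbers out of 1072:
  rough-coated: 1072 × 1/2 = 536
  smooth-coated: 1072 × 1/2 = 536
χ² = Σ (O − E)² / E
  rough-coated: (581 − 536)² / 536 = 3.7780
  smooth-coated: (491 − 536)² / 536 = 3.7780
χ² = 3.7780 + 3.7780 = 7.556
Degrees of freedom = 2 − 1 = 1; critical value at α = 0.1 is 2.706.
Since 7.556 > 2.706, we reject the null hypothesis — the data do not fit the 1:1 ratio.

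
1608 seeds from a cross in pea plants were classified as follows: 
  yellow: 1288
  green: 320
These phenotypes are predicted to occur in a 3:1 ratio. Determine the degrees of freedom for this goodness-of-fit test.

1

A goodness-of-fit test with 2 phenotype classes has df = 2 − 1 = 1.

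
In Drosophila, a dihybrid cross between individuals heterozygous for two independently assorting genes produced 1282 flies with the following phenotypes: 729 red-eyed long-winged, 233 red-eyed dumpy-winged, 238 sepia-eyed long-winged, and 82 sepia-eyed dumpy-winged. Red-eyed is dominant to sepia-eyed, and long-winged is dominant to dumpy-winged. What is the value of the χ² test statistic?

0.380

A dihybrid F₂ with independent assortment and complete dominance at both loci gives a 9:3:3:1 phenotypic ratio.
Under the 9:3:3:1 hypothesis (Σ ratio = 16, N = 1282):
  red-eyed long-winged: 1282 × 9/16 = 721.125
  red-eyed dumpy-winged: 1282 × 3/16 = 240.375
  sepia-eyed long-winged: 1282 × 3/16 = 240.375
  sepia-eyed dumpy-winged: 1282 × 1/16 = 80.125
χ² = Σ (O − E)² / E
  red-eyed long-winged: (729 − 721.125)² / 721.125 = 0.0860
  red-eyed dumpy-winged: (233 − 240.375)² / 240.375 = 0.2263
  sepia-eyed long-winged: (238 − 240.375)² / 240.375 = 0.0235
  sepia-eyed dumpy-winged: (82 − 80.125)² / 80.125 = 0.0439
χ² = 0.0860 + 0.2263 + 0.0235 + 0.0439 = 0.3797 ≈ 0.380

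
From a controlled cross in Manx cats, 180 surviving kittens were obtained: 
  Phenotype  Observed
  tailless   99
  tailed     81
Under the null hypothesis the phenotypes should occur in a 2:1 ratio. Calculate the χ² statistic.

The 2:1 ratio has 3 parts, so with N = 180 the expected counts are:
  tailless: 180 × 2/3 = 120
  tailed: 180 × 1/3 = 60
χ² = Σ (O − E)² / E
  tailless: (99 − 120)² / 120 = 3.6750
  tailed: (81 − 60)² / 60 = 7.3500
χ² = 3.6750 + 7.3500 = 11.025

11.025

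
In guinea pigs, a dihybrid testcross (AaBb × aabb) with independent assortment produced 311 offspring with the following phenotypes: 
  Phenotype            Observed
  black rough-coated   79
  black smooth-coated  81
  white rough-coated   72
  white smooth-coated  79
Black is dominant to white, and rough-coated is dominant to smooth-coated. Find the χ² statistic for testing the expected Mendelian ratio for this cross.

A dihybrid testcross with independent assortment gives a 1:1:1:1 ratio.
Under the 1:1:1:1 hypothesis (Σ ratio = 4, N = 311):
  black rough-coated: 311 × 1/4 = 77.75
  black smooth-coated: 311 × 1/4 = 77.75
  white rough-coated: 311 × 1/4 = 77.75
  white smooth-coated: 311 × 1/4 = 77.75
χ² = Σ (O − E)² / E
  black rough-coated: (79 − 77.75)² / 77.75 = 0.0201
  black smooth-coated: (81 − 77.75)² / 77.75 = 0.1359
  white rough-coated: (72 − 77.75)² / 77.75 = 0.4252
  white smooth-coated: (79 − 77.75)² / 77.75 = 0.0201
χ² = 0.0201 + 0.1359 + 0.4252 + 0.0201 = 0.6013 ≈ 0.601

0.601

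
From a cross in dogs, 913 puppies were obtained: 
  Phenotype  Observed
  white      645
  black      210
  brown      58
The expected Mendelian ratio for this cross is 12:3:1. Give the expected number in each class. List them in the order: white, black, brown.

684.75, 171.1875, 57.0625

The 12:3:1 ratio has 16 parts, so with N = 913 the expected counts are:
  white: 913 × 12/16 = 684.75
  black: 913 × 3/16 = 171.1875
  brown: 913 × 1/16 = 57.0625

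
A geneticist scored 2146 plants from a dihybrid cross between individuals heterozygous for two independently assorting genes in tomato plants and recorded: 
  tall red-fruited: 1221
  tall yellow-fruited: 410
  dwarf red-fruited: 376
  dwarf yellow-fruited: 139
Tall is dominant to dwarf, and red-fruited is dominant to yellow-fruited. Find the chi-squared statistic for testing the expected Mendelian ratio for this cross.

2.210

A dihybrid F₂ with independent assortment and complete dominance at both loci gives a 9:3:3:1 phenotypic ratio.
Under the 9:3:3:1 hypothesis (Σ ratio = 16, N = 2146):
  tall red-fruited: 2146 × 9/16 = 1207.125
  tall yellow-fruited: 2146 × 3/16 = 402.375
  dwarf red-fruited: 2146 × 3/16 = 402.375
  dwarf yellow-fruited: 2146 × 1/16 = 134.125
χ² = Σ (O − E)² / E
  tall red-fruited: (1221 − 1207.125)² / 1207.125 = 0.1595
  tall yellow-fruited: (410 − 402.375)² / 402.375 = 0.1445
  dwarf red-fruited: (376 − 402.375)² / 402.375 = 1.7288
  dwarf yellow-fruited: (139 − 134.125)² / 134.125 = 0.1772
χ² = 0.1595 + 0.1445 + 1.7288 + 0.1772 = 2.210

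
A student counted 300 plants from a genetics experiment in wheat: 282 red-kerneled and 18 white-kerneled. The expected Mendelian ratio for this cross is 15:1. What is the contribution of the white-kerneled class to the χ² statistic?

The 15:1 ratio has 16 parts, so with N = 300 the expected counts are:
  red-kerneled: 300 × 15/16 = 281.25
  white-kerneled: 300 × 1/16 = 18.75
Contribution of white-kerneled: (18 − 18.75)² / 18.75 = 0.0300

0.030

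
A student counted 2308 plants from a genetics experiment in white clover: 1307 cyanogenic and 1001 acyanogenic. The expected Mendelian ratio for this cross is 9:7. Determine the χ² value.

0.135

Under the 9:7 hypothesis (Σ ratio = 16, N = 2308):
  cyanogenic: 2308 × 9/16 = 1298.25
  acyanogenic: 2308 × 7/16 = 1009.75
χ² = Σ (O − E)² / E
  cyanogenic: (1307 − 1298.25)² / 1298.25 = 0.0590
  acyanogenic: (1001 − 1009.75)² / 1009.75 = 0.0758
χ² = 0.0590 + 0.0758 = 0.1348 ≈ 0.135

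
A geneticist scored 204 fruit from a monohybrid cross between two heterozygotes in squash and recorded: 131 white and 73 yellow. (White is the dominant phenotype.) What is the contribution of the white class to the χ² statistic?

For a monohybrid cross between heterozygotes with complete dominance, the expected phenotypic ratio is 3:1.
The 3:1 ratio has 4 parts, so with N = 204 the expected counts are:
  white: 204 × 3/4 = 153
  yellow: 204 × 1/4 = 51
Contribution of white: (131 − 153)² / 153 = 3.1634

3.163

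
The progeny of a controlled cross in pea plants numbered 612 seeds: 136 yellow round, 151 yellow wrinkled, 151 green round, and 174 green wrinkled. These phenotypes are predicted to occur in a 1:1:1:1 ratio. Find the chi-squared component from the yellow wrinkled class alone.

0.026

Under the 1:1:1:1 hypothesis (Σ ratio = 4, N = 612):
  yellow round: 612 × 1/4 = 153
  yellow wrinkled: 612 × 1/4 = 153
  green round: 612 × 1/4 = 153
  green wrinkled: 612 × 1/4 = 153
Contribution of yellow wrinkled: (151 − 153)² / 153 = 0.0261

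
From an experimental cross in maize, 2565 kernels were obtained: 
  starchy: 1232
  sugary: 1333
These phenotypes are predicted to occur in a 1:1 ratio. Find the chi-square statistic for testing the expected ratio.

The 1:1 ratio has 2 parts, so with N = 2565 the expected counts are:
  starchy: 2565 × 1/2 = 1282.5
  sugary: 2565 × 1/2 = 1282.5
χ² = Σ (O − E)² / E
  starchy: (1232 − 1282.5)² / 1282.5 = 1.9885
  sugary: (1333 − 1282.5)² / 1282.5 = 1.9885
χ² = 1.9885 + 1.9885 = 3.977

3.977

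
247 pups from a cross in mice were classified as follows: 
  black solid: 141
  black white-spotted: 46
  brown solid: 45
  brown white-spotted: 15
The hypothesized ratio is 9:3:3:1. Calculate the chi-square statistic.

0.082

The 9:3:3:1 ratio has 16 parts, so with N = 247 the expected counts are:
  black solid: 247 × 9/16 = 138.9375
  black white-spotted: 247 × 3/16 = 46.3125
  brown solid: 247 × 3/16 = 46.3125
  brown white-spotted: 247 × 1/16 = 15.4375
χ² = Σ (O − E)² / E
  black solid: (141 − 138.9375)² / 138.9375 = 0.0306
  black white-spotted: (46 − 46.3125)² / 46.3125 = 0.0021
  brown solid: (45 − 46.3125)² / 46.3125 = 0.0372
  brown white-spotted: (15 − 15.4375)² / 15.4375 = 0.0124
χ² = 0.0306 + 0.0021 + 0.0372 + 0.0124 = 0.0823 ≈ 0.082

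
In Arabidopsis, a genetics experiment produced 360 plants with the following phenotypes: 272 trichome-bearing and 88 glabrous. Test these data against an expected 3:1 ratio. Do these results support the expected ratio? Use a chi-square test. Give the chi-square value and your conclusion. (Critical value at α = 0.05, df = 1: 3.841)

0.059; consistent

Total ratio parts = 4. Expected numbers out of 360:
  trichome-bearing: 360 × 3/4 = 270
  glabrous: 360 × 1/4 = 90
χ² = Σ (O − E)² / E
  trichome-bearing: (272 − 270)² / 270 = 0.0148
  glabrous: (88 − 90)² / 90 = 0.0444
χ² = 0.0148 + 0.0444 = 0.0592 ≈ 0.059
Degrees of freedom = 2 − 1 = 1; critical value at α = 0.05 is 3.841.
Since 0.059 < 3.841, we fail to reject the null hypothesis — the data are consistent with the 3:1 ratio.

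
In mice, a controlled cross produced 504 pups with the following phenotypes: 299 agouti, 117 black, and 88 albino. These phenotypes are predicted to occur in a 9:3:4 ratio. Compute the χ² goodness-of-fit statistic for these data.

17.665

The 9:3:4 ratio has 16 parts, so with N = 504 the expected counts are:
  agouti: 504 × 9/16 = 283.5
  black: 504 × 3/16 = 94.5
  albino: 504 × 4/16 = 126
χ² = Σ (O − E)² / E
  agouti: (299 − 283.5)² / 283.5 = 0.8474
  black: (117 − 94.5)² / 94.5 = 5.3571
  albino: (88 − 126)² / 126 = 11.4603
χ² = 0.8474 + 5.3571 + 11.4603 = 17.6648 ≈ 17.665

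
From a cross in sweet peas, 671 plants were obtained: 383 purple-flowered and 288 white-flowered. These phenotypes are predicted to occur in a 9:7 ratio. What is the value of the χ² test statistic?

0.187

Total ratio parts = 16. Expected numbers out of 671:
  purple-flowered: 671 × 9/16 = 377.4375
  white-flowered: 671 × 7/16 = 293.5625
χ² = Σ (O − E)² / E
  purple-flowered: (383 − 377.4375)² / 377.4375 = 0.0820
  white-flowered: (288 − 293.5625)² / 293.5625 = 0.1054
χ² = 0.0820 + 0.1054 = 0.1874 ≈ 0.187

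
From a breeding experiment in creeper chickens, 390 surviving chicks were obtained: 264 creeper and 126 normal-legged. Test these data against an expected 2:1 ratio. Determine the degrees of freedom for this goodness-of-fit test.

A goodness-of-fit test with 2 phenotype classes has df = 2 − 1 = 1.

1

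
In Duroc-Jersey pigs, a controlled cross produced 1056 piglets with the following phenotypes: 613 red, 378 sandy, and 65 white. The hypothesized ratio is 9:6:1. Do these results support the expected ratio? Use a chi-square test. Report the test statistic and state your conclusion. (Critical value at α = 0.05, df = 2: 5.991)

Expected counts for N = 1056 under a 9:6:1 ratio (total parts = 16):
  red: 1056 × 9/16 = 594
  sandy: 1056 × 6/16 = 396
  white: 1056 × 1/16 = 66
χ² = Σ (O − E)² / E
  red: (613 − 594)² / 594 = 0.6077
  sandy: (378 − 396)² / 396 = 0.8182
  white: (65 − 66)² / 66 = 0.0152
χ² = 0.6077 + 0.8182 + 0.0152 = 1.4411 ≈ 1.441
Degrees of freedom = 3 − 1 = 2; critical value at α = 0.05 is 5.991.
Since 1.441 < 5.991, we fail to reject the null hypothesis — the data are consistent with the 9:6:1 ratio.

1.441; consistent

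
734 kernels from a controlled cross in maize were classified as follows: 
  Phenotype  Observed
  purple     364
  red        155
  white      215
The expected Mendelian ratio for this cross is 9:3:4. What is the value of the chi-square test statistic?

13.387

Total ratio parts = 16. Expected numbers out of 734:
  purple: 734 × 9/16 = 412.875
  red: 734 × 3/16 = 137.625
  white: 734 × 4/16 = 183.5
χ² = Σ (O − E)² / E
  purple: (364 − 412.875)² / 412.875 = 5.7857
  red: (155 − 137.625)² / 137.625 = 2.1936
  white: (215 − 183.5)² / 183.5 = 5.4074
χ² = 5.7857 + 2.1936 + 5.4074 = 13.3867 ≈ 13.387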